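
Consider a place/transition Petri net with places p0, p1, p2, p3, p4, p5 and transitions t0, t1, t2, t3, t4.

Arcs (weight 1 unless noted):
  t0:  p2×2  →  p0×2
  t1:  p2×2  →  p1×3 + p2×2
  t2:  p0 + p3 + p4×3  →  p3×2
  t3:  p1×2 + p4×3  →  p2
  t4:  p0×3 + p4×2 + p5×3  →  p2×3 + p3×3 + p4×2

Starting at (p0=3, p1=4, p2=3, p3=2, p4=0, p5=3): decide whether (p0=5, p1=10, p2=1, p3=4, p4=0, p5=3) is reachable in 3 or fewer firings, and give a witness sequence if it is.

NO — not reachable within 3 firings

depth 0: 1 marking
depth 1: 3 markings reached so far
depth 2: 5 markings reached so far
depth 3: 7 markings reached so far
target is not among the 7 markings reachable within 3 steps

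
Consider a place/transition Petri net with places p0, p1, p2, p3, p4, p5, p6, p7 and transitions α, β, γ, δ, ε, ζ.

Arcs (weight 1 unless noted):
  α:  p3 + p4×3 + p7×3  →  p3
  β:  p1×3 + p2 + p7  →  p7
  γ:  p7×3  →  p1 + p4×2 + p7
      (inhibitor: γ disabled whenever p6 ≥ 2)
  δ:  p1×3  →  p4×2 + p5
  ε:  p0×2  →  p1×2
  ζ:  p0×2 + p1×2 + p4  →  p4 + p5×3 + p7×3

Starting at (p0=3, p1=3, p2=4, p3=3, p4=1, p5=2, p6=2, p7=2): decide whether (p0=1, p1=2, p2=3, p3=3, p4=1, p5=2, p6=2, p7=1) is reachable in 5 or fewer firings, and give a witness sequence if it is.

NO — not reachable within 5 firings

depth 0: 1 marking
depth 1: 5 markings reached so far
depth 2: 7 markings reached so far
depth 3: 7 markings reached so far
(frontier empty at depth 3; search complete)
target is not among the 7 markings reachable within 5 steps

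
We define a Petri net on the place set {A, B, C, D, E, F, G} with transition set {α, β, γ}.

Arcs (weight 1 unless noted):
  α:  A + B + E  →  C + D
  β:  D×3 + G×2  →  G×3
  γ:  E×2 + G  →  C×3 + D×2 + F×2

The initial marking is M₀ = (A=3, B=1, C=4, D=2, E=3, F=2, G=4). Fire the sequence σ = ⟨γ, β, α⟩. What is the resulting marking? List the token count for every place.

step 1: fire γ:  (A=3, B=1, C=4, D=2, E=3, F=2, G=4) → (A=3, B=1, C=7, D=4, E=1, F=4, G=3)
step 2: fire β:  (A=3, B=1, C=7, D=4, E=1, F=4, G=3) → (A=3, B=1, C=7, D=1, E=1, F=4, G=4)
step 3: fire α:  (A=3, B=1, C=7, D=1, E=1, F=4, G=4) → (A=2, B=0, C=8, D=2, E=0, F=4, G=4)

(A=2, B=0, C=8, D=2, E=0, F=4, G=4)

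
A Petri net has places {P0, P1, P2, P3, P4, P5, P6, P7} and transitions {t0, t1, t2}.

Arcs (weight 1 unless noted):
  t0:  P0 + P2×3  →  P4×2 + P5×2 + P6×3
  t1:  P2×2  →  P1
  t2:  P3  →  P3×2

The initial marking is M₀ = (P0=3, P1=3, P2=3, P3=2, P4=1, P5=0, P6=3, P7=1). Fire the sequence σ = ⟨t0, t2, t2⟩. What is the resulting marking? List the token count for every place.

step 1: fire t0:  (P0=3, P1=3, P2=3, P3=2, P4=1, P5=0, P6=3, P7=1) → (P0=2, P1=3, P2=0, P3=2, P4=3, P5=2, P6=6, P7=1)
step 2: fire t2:  (P0=2, P1=3, P2=0, P3=2, P4=3, P5=2, P6=6, P7=1) → (P0=2, P1=3, P2=0, P3=3, P4=3, P5=2, P6=6, P7=1)
step 3: fire t2:  (P0=2, P1=3, P2=0, P3=3, P4=3, P5=2, P6=6, P7=1) → (P0=2, P1=3, P2=0, P3=4, P4=3, P5=2, P6=6, P7=1)

(P0=2, P1=3, P2=0, P3=4, P4=3, P5=2, P6=6, P7=1)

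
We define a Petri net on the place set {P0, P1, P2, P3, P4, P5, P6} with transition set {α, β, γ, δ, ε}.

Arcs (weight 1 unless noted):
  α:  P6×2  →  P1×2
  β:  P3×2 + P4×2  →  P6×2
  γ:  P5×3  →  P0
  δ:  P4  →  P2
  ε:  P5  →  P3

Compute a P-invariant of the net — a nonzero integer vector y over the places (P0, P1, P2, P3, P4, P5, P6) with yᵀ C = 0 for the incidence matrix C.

y = (P0:3, P1:0, P2:-1, P3:1, P4:-1, P5:1, P6:0)

Incidence matrix C (rows=places, cols=transitions):
        α    β    γ    δ    ε
   P0   0    0    1    0    0
   P1   2    0    0    0    0
   P2   0    0    0    1    0
   P3   0   -2    0    0    1
   P4   0   -2    0   -1    0
   P5   0    0   -3    0   -1
   P6  -2    2    0    0    0

Candidate y = [3, 0, -1, 1, -1, 1, 0]; check y·C column-wise:
  col α: 3·0 + 0·2 + -1·0 + 1·0 + -1·0 + 1·0 + 0·-2 = 0
  col β: 3·0 + -1·0 + 1·-2 + -1·-2 + 1·0 + 0·2 = 0
  col γ: 3·1 + -1·0 + 1·0 + -1·0 + 1·-3 = 0
  col δ: 3·0 + -1·1 + 1·0 + -1·-1 + 1·0 = 0
  col ε: 3·0 + -1·0 + 1·1 + -1·0 + 1·-1 = 0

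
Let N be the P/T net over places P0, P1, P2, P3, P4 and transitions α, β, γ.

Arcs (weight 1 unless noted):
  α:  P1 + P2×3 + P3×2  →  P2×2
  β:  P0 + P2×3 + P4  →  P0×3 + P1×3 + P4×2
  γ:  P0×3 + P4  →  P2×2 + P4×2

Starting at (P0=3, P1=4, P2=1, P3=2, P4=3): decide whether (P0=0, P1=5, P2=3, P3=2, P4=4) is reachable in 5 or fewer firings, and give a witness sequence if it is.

depth 0: 1 marking
depth 1: 2 markings reached so far
depth 2: 3 markings reached so far
depth 3: 3 markings reached so far
(frontier empty at depth 3; search complete)
target is not among the 3 markings reachable within 5 steps

NO — not reachable within 5 firings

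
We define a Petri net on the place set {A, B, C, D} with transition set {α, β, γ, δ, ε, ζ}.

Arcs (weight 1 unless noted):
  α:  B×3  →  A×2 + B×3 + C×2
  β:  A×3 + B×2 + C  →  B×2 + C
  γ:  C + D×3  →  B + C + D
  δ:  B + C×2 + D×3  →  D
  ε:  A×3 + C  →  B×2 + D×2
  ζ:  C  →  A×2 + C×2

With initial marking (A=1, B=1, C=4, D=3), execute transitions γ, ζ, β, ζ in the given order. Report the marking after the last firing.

step 1: fire γ:  (A=1, B=1, C=4, D=3) → (A=1, B=2, C=4, D=1)
step 2: fire ζ:  (A=1, B=2, C=4, D=1) → (A=3, B=2, C=5, D=1)
step 3: fire β:  (A=3, B=2, C=5, D=1) → (A=0, B=2, C=5, D=1)
step 4: fire ζ:  (A=0, B=2, C=5, D=1) → (A=2, B=2, C=6, D=1)

(A=2, B=2, C=6, D=1)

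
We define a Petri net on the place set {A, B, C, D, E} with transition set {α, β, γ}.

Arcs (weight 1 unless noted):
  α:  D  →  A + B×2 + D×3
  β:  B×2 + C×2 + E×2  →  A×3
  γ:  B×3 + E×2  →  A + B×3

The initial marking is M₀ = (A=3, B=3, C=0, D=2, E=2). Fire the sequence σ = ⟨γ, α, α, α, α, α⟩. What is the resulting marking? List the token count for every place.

(A=9, B=13, C=0, D=12, E=0)

step 1: fire γ:  (A=3, B=3, C=0, D=2, E=2) → (A=4, B=3, C=0, D=2, E=0)
step 2: fire α:  (A=4, B=3, C=0, D=2, E=0) → (A=5, B=5, C=0, D=4, E=0)
step 3: fire α:  (A=5, B=5, C=0, D=4, E=0) → (A=6, B=7, C=0, D=6, E=0)
step 4: fire α:  (A=6, B=7, C=0, D=6, E=0) → (A=7, B=9, C=0, D=8, E=0)
step 5: fire α:  (A=7, B=9, C=0, D=8, E=0) → (A=8, B=11, C=0, D=10, E=0)
step 6: fire α:  (A=8, B=11, C=0, D=10, E=0) → (A=9, B=13, C=0, D=12, E=0)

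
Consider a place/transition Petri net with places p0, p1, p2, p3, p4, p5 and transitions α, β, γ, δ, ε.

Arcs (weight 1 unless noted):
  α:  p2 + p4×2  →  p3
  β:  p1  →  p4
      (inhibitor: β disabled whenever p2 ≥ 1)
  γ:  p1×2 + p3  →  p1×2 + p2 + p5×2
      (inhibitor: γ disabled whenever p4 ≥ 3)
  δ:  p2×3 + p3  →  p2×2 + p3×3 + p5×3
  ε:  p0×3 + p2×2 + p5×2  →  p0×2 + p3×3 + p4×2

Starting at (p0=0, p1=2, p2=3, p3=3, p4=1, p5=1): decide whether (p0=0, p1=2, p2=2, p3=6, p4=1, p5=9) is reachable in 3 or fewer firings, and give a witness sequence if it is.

step 1: fire γ:  (p0=0, p1=2, p2=3, p3=3, p4=1, p5=1) → (p0=0, p1=2, p2=4, p3=2, p4=1, p5=3)
step 2: fire δ:  (p0=0, p1=2, p2=4, p3=2, p4=1, p5=3) → (p0=0, p1=2, p2=3, p3=4, p4=1, p5=6)
step 3: fire δ:  (p0=0, p1=2, p2=3, p3=4, p4=1, p5=6) → (p0=0, p1=2, p2=2, p3=6, p4=1, p5=9)

YES — reachable via ⟨γ, δ, δ⟩ (3 firings)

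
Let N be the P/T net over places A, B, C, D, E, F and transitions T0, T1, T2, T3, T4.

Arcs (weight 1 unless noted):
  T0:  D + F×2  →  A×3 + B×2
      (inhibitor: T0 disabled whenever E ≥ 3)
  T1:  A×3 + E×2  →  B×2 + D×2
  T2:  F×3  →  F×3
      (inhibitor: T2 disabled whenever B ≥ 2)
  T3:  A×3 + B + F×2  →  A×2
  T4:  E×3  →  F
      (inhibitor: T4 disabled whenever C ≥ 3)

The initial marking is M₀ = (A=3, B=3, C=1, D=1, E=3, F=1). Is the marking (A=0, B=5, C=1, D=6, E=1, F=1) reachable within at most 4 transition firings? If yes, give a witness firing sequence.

NO — not reachable within 4 firings

depth 0: 1 marking
depth 1: 3 markings reached so far
depth 2: 5 markings reached so far
depth 3: 5 markings reached so far
(frontier empty at depth 3; search complete)
target is not among the 5 markings reachable within 4 steps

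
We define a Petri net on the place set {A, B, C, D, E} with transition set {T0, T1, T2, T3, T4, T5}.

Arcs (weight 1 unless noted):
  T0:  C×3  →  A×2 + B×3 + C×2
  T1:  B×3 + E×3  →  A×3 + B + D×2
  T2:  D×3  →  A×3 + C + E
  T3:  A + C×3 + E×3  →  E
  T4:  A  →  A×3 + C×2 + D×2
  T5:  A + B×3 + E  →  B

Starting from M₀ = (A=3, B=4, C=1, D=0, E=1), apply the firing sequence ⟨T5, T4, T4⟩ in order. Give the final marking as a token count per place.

(A=6, B=2, C=5, D=4, E=0)

step 1: fire T5:  (A=3, B=4, C=1, D=0, E=1) → (A=2, B=2, C=1, D=0, E=0)
step 2: fire T4:  (A=2, B=2, C=1, D=0, E=0) → (A=4, B=2, C=3, D=2, E=0)
step 3: fire T4:  (A=4, B=2, C=3, D=2, E=0) → (A=6, B=2, C=5, D=4, E=0)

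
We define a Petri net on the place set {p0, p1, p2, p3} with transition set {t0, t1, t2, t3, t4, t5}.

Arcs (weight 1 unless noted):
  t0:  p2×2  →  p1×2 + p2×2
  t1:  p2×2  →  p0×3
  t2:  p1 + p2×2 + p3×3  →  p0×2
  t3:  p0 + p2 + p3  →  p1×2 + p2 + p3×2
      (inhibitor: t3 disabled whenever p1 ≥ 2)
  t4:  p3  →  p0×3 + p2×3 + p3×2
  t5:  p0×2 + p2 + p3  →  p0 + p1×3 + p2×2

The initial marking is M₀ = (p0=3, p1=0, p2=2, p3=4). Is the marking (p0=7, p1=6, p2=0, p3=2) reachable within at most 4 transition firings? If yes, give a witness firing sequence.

YES — reachable via ⟨t5, t1, t5, t1⟩ (4 firings)

step 1: fire t5:  (p0=3, p1=0, p2=2, p3=4) → (p0=2, p1=3, p2=3, p3=3)
step 2: fire t1:  (p0=2, p1=3, p2=3, p3=3) → (p0=5, p1=3, p2=1, p3=3)
step 3: fire t5:  (p0=5, p1=3, p2=1, p3=3) → (p0=4, p1=6, p2=2, p3=2)
step 4: fire t1:  (p0=4, p1=6, p2=2, p3=2) → (p0=7, p1=6, p2=0, p3=2)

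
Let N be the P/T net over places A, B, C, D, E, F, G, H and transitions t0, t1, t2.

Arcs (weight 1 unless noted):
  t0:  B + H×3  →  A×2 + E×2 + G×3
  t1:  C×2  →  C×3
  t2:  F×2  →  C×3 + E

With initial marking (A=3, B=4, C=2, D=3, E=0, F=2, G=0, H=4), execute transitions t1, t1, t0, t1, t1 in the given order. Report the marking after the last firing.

(A=5, B=3, C=6, D=3, E=2, F=2, G=3, H=1)

step 1: fire t1:  (A=3, B=4, C=2, D=3, E=0, F=2, G=0, H=4) → (A=3, B=4, C=3, D=3, E=0, F=2, G=0, H=4)
step 2: fire t1:  (A=3, B=4, C=3, D=3, E=0, F=2, G=0, H=4) → (A=3, B=4, C=4, D=3, E=0, F=2, G=0, H=4)
step 3: fire t0:  (A=3, B=4, C=4, D=3, E=0, F=2, G=0, H=4) → (A=5, B=3, C=4, D=3, E=2, F=2, G=3, H=1)
step 4: fire t1:  (A=5, B=3, C=4, D=3, E=2, F=2, G=3, H=1) → (A=5, B=3, C=5, D=3, E=2, F=2, G=3, H=1)
step 5: fire t1:  (A=5, B=3, C=5, D=3, E=2, F=2, G=3, H=1) → (A=5, B=3, C=6, D=3, E=2, F=2, G=3, H=1)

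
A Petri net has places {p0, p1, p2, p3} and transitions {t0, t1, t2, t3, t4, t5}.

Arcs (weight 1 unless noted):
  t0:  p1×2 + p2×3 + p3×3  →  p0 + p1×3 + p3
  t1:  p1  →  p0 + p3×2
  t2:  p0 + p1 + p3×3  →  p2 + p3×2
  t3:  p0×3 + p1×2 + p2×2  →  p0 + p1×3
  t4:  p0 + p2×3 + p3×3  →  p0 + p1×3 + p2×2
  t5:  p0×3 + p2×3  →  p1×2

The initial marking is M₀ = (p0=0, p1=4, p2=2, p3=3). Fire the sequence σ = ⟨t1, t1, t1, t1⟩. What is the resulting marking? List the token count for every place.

step 1: fire t1:  (p0=0, p1=4, p2=2, p3=3) → (p0=1, p1=3, p2=2, p3=5)
step 2: fire t1:  (p0=1, p1=3, p2=2, p3=5) → (p0=2, p1=2, p2=2, p3=7)
step 3: fire t1:  (p0=2, p1=2, p2=2, p3=7) → (p0=3, p1=1, p2=2, p3=9)
step 4: fire t1:  (p0=3, p1=1, p2=2, p3=9) → (p0=4, p1=0, p2=2, p3=11)

(p0=4, p1=0, p2=2, p3=11)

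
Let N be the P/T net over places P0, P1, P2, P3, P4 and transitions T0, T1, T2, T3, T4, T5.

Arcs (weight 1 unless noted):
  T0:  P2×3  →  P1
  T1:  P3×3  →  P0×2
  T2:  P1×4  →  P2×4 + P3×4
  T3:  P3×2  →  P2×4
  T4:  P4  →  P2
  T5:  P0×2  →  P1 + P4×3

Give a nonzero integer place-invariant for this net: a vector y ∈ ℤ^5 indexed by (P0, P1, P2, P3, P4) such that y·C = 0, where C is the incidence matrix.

y = (P0:3, P1:3, P2:1, P3:2, P4:1)

Incidence matrix C (rows=places, cols=transitions):
       T0   T1   T2   T3   T4   T5
   P0   0    2    0    0    0   -2
   P1   1    0   -4    0    0    1
   P2  -3    0    4    4    1    0
   P3   0   -3    4   -2    0    0
   P4   0    0    0    0   -1    3

Candidate y = [3, 3, 1, 2, 1]; check y·C column-wise:
  col T0: 3·0 + 3·1 + 1·-3 + 2·0 + 1·0 = 0
  col T1: 3·2 + 3·0 + 1·0 + 2·-3 + 1·0 = 0
  col T2: 3·0 + 3·-4 + 1·4 + 2·4 + 1·0 = 0
  col T3: 3·0 + 3·0 + 1·4 + 2·-2 + 1·0 = 0
  col T4: 3·0 + 3·0 + 1·1 + 2·0 + 1·-1 = 0
  col T5: 3·-2 + 3·1 + 1·0 + 2·0 + 1·3 = 0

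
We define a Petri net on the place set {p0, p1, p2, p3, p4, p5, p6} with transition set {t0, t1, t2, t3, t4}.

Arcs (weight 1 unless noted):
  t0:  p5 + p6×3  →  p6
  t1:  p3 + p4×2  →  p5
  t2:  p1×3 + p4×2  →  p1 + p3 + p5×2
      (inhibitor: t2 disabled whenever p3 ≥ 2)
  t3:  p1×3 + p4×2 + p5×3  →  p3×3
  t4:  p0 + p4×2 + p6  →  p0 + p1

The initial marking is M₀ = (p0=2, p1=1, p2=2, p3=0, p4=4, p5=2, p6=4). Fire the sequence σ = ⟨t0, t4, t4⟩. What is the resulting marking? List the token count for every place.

step 1: fire t0:  (p0=2, p1=1, p2=2, p3=0, p4=4, p5=2, p6=4) → (p0=2, p1=1, p2=2, p3=0, p4=4, p5=1, p6=2)
step 2: fire t4:  (p0=2, p1=1, p2=2, p3=0, p4=4, p5=1, p6=2) → (p0=2, p1=2, p2=2, p3=0, p4=2, p5=1, p6=1)
step 3: fire t4:  (p0=2, p1=2, p2=2, p3=0, p4=2, p5=1, p6=1) → (p0=2, p1=3, p2=2, p3=0, p4=0, p5=1, p6=0)

(p0=2, p1=3, p2=2, p3=0, p4=0, p5=1, p6=0)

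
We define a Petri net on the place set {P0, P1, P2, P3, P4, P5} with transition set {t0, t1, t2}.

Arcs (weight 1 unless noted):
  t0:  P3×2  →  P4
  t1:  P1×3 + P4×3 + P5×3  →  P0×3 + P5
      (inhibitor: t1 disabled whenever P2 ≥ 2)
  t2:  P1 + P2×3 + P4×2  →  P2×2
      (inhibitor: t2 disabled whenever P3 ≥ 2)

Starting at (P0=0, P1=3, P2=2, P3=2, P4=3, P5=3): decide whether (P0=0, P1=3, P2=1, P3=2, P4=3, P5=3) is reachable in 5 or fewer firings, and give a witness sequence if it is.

NO — not reachable within 5 firings

depth 0: 1 marking
depth 1: 2 markings reached so far
depth 2: 2 markings reached so far
(frontier empty at depth 2; search complete)
target is not among the 2 markings reachable within 5 steps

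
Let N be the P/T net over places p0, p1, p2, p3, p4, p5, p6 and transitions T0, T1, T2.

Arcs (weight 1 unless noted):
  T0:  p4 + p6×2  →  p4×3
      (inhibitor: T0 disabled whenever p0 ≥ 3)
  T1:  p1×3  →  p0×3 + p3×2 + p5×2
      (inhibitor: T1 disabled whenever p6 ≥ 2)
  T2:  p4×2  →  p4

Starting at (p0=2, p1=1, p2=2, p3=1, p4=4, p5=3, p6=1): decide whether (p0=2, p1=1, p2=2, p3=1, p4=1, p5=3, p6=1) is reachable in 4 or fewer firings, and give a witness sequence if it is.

YES — reachable via ⟨T2, T2, T2⟩ (3 firings)

step 1: fire T2:  (p0=2, p1=1, p2=2, p3=1, p4=4, p5=3, p6=1) → (p0=2, p1=1, p2=2, p3=1, p4=3, p5=3, p6=1)
step 2: fire T2:  (p0=2, p1=1, p2=2, p3=1, p4=3, p5=3, p6=1) → (p0=2, p1=1, p2=2, p3=1, p4=2, p5=3, p6=1)
step 3: fire T2:  (p0=2, p1=1, p2=2, p3=1, p4=2, p5=3, p6=1) → (p0=2, p1=1, p2=2, p3=1, p4=1, p5=3, p6=1)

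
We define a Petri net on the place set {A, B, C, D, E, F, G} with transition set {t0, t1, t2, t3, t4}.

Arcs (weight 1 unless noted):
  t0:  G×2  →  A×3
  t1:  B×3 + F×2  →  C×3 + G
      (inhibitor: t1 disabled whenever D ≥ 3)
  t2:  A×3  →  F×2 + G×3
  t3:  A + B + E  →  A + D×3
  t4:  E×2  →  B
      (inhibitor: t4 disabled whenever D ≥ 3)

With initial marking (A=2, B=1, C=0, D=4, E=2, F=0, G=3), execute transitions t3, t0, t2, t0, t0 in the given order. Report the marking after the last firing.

step 1: fire t3:  (A=2, B=1, C=0, D=4, E=2, F=0, G=3) → (A=2, B=0, C=0, D=7, E=1, F=0, G=3)
step 2: fire t0:  (A=2, B=0, C=0, D=7, E=1, F=0, G=3) → (A=5, B=0, C=0, D=7, E=1, F=0, G=1)
step 3: fire t2:  (A=5, B=0, C=0, D=7, E=1, F=0, G=1) → (A=2, B=0, C=0, D=7, E=1, F=2, G=4)
step 4: fire t0:  (A=2, B=0, C=0, D=7, E=1, F=2, G=4) → (A=5, B=0, C=0, D=7, E=1, F=2, G=2)
step 5: fire t0:  (A=5, B=0, C=0, D=7, E=1, F=2, G=2) → (A=8, B=0, C=0, D=7, E=1, F=2, G=0)

(A=8, B=0, C=0, D=7, E=1, F=2, G=0)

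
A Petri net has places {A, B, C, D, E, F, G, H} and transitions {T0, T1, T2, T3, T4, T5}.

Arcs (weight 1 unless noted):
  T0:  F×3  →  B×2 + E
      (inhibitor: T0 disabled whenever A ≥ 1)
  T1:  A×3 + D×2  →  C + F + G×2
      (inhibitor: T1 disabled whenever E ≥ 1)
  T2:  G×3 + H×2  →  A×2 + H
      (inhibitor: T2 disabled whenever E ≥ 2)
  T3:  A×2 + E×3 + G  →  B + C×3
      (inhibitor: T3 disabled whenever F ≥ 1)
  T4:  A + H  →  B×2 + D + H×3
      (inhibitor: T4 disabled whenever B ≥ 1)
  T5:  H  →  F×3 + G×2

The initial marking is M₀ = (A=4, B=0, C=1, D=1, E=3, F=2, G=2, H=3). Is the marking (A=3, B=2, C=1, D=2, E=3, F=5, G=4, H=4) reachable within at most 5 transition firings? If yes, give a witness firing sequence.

step 1: fire T4:  (A=4, B=0, C=1, D=1, E=3, F=2, G=2, H=3) → (A=3, B=2, C=1, D=2, E=3, F=2, G=2, H=5)
step 2: fire T5:  (A=3, B=2, C=1, D=2, E=3, F=2, G=2, H=5) → (A=3, B=2, C=1, D=2, E=3, F=5, G=4, H=4)

YES — reachable via ⟨T4, T5⟩ (2 firings)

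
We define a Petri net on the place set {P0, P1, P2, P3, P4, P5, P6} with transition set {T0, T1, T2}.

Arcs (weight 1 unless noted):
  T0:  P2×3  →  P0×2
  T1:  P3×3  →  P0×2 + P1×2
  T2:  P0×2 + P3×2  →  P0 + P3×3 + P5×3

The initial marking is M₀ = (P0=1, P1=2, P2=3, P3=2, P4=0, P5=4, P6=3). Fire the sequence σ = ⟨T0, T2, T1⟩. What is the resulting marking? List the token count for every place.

step 1: fire T0:  (P0=1, P1=2, P2=3, P3=2, P4=0, P5=4, P6=3) → (P0=3, P1=2, P2=0, P3=2, P4=0, P5=4, P6=3)
step 2: fire T2:  (P0=3, P1=2, P2=0, P3=2, P4=0, P5=4, P6=3) → (P0=2, P1=2, P2=0, P3=3, P4=0, P5=7, P6=3)
step 3: fire T1:  (P0=2, P1=2, P2=0, P3=3, P4=0, P5=7, P6=3) → (P0=4, P1=4, P2=0, P3=0, P4=0, P5=7, P6=3)

(P0=4, P1=4, P2=0, P3=0, P4=0, P5=7, P6=3)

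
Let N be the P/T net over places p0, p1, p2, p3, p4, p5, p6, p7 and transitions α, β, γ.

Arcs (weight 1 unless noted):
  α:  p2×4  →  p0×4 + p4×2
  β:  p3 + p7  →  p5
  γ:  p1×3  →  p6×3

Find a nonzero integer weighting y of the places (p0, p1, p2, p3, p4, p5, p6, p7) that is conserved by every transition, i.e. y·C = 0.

y = (p0:1, p1:0, p2:1, p3:0, p4:0, p5:0, p6:0, p7:0)

Incidence matrix C (rows=places, cols=transitions):
        α    β    γ
   p0   4    0    0
   p1   0    0   -3
   p2  -4    0    0
   p3   0   -1    0
   p4   2    0    0
   p5   0    1    0
   p6   0    0    3
   p7   0   -1    0

Candidate y = [1, 0, 1, 0, 0, 0, 0, 0]; check y·C column-wise:
  col α: 1·4 + 1·-4 + 0·2 = 0
  col β: 1·0 + 1·0 + 0·-1 + 0·1 + 0·-1 = 0
  col γ: 1·0 + 0·-3 + 1·0 + 0·3 = 0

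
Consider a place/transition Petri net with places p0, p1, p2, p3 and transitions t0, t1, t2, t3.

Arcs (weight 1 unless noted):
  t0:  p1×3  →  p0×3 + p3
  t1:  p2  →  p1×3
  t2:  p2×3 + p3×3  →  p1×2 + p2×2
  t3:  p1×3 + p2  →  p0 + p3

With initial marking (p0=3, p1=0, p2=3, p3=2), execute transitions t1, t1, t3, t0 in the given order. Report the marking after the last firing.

step 1: fire t1:  (p0=3, p1=0, p2=3, p3=2) → (p0=3, p1=3, p2=2, p3=2)
step 2: fire t1:  (p0=3, p1=3, p2=2, p3=2) → (p0=3, p1=6, p2=1, p3=2)
step 3: fire t3:  (p0=3, p1=6, p2=1, p3=2) → (p0=4, p1=3, p2=0, p3=3)
step 4: fire t0:  (p0=4, p1=3, p2=0, p3=3) → (p0=7, p1=0, p2=0, p3=4)

(p0=7, p1=0, p2=0, p3=4)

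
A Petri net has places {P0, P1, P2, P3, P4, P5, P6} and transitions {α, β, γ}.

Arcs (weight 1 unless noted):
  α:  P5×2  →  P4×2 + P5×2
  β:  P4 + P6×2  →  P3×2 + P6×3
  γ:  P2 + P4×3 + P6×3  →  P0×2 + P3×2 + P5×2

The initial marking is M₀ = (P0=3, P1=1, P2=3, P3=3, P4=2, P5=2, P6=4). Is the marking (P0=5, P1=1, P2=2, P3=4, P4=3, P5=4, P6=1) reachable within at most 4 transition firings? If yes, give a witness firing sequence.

NO — not reachable within 4 firings

depth 0: 1 marking
depth 1: 3 markings reached so far
depth 2: 7 markings reached so far
depth 3: 12 markings reached so far
depth 4: 18 markings reached so far
target is not among the 18 markings reachable within 4 steps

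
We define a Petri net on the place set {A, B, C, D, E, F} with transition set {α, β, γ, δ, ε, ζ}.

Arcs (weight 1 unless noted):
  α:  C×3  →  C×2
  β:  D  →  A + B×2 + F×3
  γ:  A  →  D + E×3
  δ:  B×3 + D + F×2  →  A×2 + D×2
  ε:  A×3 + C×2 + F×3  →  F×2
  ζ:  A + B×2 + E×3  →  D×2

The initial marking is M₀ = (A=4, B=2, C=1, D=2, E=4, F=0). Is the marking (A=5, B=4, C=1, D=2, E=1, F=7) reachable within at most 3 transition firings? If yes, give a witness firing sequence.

NO — not reachable within 3 firings

depth 0: 1 marking
depth 1: 4 markings reached so far
depth 2: 10 markings reached so far
depth 3: 18 markings reached so far
target is not among the 18 markings reachable within 3 steps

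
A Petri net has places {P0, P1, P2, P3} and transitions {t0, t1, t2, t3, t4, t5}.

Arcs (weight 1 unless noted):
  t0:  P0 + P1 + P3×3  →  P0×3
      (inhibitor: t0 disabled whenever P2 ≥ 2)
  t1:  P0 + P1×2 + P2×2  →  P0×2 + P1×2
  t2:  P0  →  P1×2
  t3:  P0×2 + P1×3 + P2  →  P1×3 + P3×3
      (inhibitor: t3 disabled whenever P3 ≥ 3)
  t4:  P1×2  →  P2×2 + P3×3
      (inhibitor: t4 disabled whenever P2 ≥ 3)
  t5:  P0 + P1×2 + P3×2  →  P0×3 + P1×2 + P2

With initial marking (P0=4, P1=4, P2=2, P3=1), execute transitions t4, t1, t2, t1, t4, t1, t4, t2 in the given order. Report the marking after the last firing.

(P0=5, P1=2, P2=2, P3=10)

step 1: fire t4:  (P0=4, P1=4, P2=2, P3=1) → (P0=4, P1=2, P2=4, P3=4)
step 2: fire t1:  (P0=4, P1=2, P2=4, P3=4) → (P0=5, P1=2, P2=2, P3=4)
step 3: fire t2:  (P0=5, P1=2, P2=2, P3=4) → (P0=4, P1=4, P2=2, P3=4)
step 4: fire t1:  (P0=4, P1=4, P2=2, P3=4) → (P0=5, P1=4, P2=0, P3=4)
step 5: fire t4:  (P0=5, P1=4, P2=0, P3=4) → (P0=5, P1=2, P2=2, P3=7)
step 6: fire t1:  (P0=5, P1=2, P2=2, P3=7) → (P0=6, P1=2, P2=0, P3=7)
step 7: fire t4:  (P0=6, P1=2, P2=0, P3=7) → (P0=6, P1=0, P2=2, P3=10)
step 8: fire t2:  (P0=6, P1=0, P2=2, P3=10) → (P0=5, P1=2, P2=2, P3=10)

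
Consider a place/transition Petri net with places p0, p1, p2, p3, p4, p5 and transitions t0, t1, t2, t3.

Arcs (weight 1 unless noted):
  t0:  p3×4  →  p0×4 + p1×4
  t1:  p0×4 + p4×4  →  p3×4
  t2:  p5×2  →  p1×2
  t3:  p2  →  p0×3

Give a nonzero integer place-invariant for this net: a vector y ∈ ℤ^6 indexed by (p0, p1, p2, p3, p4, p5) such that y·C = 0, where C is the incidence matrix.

Incidence matrix C (rows=places, cols=transitions):
       t0   t1   t2   t3
   p0   4   -4    0    3
   p1   4    0    2    0
   p2   0    0    0   -1
   p3  -4    4    0    0
   p4   0   -4    0    0
   p5   0    0   -2    0

Candidate y = [1, 0, 3, 1, 0, 0]; check y·C column-wise:
  col t0: 1·4 + 0·4 + 3·0 + 1·-4 = 0
  col t1: 1·-4 + 3·0 + 1·4 + 0·-4 = 0
  col t2: 1·0 + 0·2 + 3·0 + 1·0 + 0·-2 = 0
  col t3: 1·3 + 3·-1 + 1·0 = 0

y = (p0:1, p1:0, p2:3, p3:1, p4:0, p5:0)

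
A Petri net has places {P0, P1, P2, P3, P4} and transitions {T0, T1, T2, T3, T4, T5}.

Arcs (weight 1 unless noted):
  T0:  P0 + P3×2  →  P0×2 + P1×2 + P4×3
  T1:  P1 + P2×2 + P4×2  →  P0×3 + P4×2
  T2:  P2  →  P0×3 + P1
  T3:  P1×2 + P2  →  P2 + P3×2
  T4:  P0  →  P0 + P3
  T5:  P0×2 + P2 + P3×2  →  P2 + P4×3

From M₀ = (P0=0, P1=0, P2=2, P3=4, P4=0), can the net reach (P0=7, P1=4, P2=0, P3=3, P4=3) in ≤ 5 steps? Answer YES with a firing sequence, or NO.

YES — reachable via ⟨T2, T0, T2, T4⟩ (4 firings)

step 1: fire T2:  (P0=0, P1=0, P2=2, P3=4, P4=0) → (P0=3, P1=1, P2=1, P3=4, P4=0)
step 2: fire T0:  (P0=3, P1=1, P2=1, P3=4, P4=0) → (P0=4, P1=3, P2=1, P3=2, P4=3)
step 3: fire T2:  (P0=4, P1=3, P2=1, P3=2, P4=3) → (P0=7, P1=4, P2=0, P3=2, P4=3)
step 4: fire T4:  (P0=7, P1=4, P2=0, P3=2, P4=3) → (P0=7, P1=4, P2=0, P3=3, P4=3)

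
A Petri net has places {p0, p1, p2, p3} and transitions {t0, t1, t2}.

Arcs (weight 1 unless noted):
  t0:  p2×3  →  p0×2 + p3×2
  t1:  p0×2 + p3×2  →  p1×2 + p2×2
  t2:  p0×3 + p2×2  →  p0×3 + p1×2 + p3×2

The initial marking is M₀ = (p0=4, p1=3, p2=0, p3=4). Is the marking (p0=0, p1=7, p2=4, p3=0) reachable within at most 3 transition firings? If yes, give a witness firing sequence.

step 1: fire t1:  (p0=4, p1=3, p2=0, p3=4) → (p0=2, p1=5, p2=2, p3=2)
step 2: fire t1:  (p0=2, p1=5, p2=2, p3=2) → (p0=0, p1=7, p2=4, p3=0)

YES — reachable via ⟨t1, t1⟩ (2 firings)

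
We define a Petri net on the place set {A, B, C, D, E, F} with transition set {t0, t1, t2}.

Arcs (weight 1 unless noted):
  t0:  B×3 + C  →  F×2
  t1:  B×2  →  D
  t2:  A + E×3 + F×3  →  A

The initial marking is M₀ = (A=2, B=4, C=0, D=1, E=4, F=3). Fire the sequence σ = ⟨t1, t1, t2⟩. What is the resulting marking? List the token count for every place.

step 1: fire t1:  (A=2, B=4, C=0, D=1, E=4, F=3) → (A=2, B=2, C=0, D=2, E=4, F=3)
step 2: fire t1:  (A=2, B=2, C=0, D=2, E=4, F=3) → (A=2, B=0, C=0, D=3, E=4, F=3)
step 3: fire t2:  (A=2, B=0, C=0, D=3, E=4, F=3) → (A=2, B=0, C=0, D=3, E=1, F=0)

(A=2, B=0, C=0, D=3, E=1, F=0)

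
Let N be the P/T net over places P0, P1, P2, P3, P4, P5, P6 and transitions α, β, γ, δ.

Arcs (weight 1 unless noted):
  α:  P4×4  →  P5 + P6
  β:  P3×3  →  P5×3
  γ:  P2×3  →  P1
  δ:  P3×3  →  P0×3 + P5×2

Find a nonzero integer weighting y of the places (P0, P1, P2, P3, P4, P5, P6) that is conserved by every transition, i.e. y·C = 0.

Incidence matrix C (rows=places, cols=transitions):
        α    β    γ    δ
   P0   0    0    0    3
   P1   0    0    1    0
   P2   0    0   -3    0
   P3   0   -3    0   -3
   P4  -4    0    0    0
   P5   1    3    0    2
   P6   1    0    0    0

Candidate y = [0, 3, 1, 0, 0, 0, 0]; check y·C column-wise:
  col α: 3·0 + 1·0 + 0·-4 + 0·1 + 0·1 = 0
  col β: 3·0 + 1·0 + 0·-3 + 0·3 = 0
  col γ: 3·1 + 1·-3 = 0
  col δ: 0·3 + 3·0 + 1·0 + 0·-3 + 0·2 = 0

y = (P0:0, P1:3, P2:1, P3:0, P4:0, P5:0, P6:0)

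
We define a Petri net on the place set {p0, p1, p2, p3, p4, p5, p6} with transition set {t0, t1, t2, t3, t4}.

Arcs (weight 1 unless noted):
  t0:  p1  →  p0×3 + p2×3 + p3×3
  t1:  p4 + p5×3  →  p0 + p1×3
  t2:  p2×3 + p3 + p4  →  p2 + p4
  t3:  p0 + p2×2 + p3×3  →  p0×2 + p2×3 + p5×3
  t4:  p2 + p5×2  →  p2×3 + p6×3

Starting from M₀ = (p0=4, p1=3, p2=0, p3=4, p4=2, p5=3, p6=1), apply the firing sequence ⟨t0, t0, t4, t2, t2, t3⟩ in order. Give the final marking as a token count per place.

(p0=11, p1=1, p2=5, p3=5, p4=2, p5=4, p6=4)

step 1: fire t0:  (p0=4, p1=3, p2=0, p3=4, p4=2, p5=3, p6=1) → (p0=7, p1=2, p2=3, p3=7, p4=2, p5=3, p6=1)
step 2: fire t0:  (p0=7, p1=2, p2=3, p3=7, p4=2, p5=3, p6=1) → (p0=10, p1=1, p2=6, p3=10, p4=2, p5=3, p6=1)
step 3: fire t4:  (p0=10, p1=1, p2=6, p3=10, p4=2, p5=3, p6=1) → (p0=10, p1=1, p2=8, p3=10, p4=2, p5=1, p6=4)
step 4: fire t2:  (p0=10, p1=1, p2=8, p3=10, p4=2, p5=1, p6=4) → (p0=10, p1=1, p2=6, p3=9, p4=2, p5=1, p6=4)
step 5: fire t2:  (p0=10, p1=1, p2=6, p3=9, p4=2, p5=1, p6=4) → (p0=10, p1=1, p2=4, p3=8, p4=2, p5=1, p6=4)
step 6: fire t3:  (p0=10, p1=1, p2=4, p3=8, p4=2, p5=1, p6=4) → (p0=11, p1=1, p2=5, p3=5, p4=2, p5=4, p6=4)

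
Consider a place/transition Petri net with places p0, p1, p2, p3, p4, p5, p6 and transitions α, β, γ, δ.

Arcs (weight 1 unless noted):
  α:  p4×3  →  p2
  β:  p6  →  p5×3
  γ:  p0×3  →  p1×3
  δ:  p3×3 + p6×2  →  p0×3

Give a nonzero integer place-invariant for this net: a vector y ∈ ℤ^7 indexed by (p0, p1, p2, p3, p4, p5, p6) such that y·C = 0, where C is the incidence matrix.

y = (p0:1, p1:1, p2:0, p3:1, p4:0, p5:0, p6:0)

Incidence matrix C (rows=places, cols=transitions):
        α    β    γ    δ
   p0   0    0   -3    3
   p1   0    0    3    0
   p2   1    0    0    0
   p3   0    0    0   -3
   p4  -3    0    0    0
   p5   0    3    0    0
   p6   0   -1    0   -2

Candidate y = [1, 1, 0, 1, 0, 0, 0]; check y·C column-wise:
  col α: 1·0 + 1·0 + 0·1 + 1·0 + 0·-3 = 0
  col β: 1·0 + 1·0 + 1·0 + 0·3 + 0·-1 = 0
  col γ: 1·-3 + 1·3 + 1·0 = 0
  col δ: 1·3 + 1·0 + 1·-3 + 0·-2 = 0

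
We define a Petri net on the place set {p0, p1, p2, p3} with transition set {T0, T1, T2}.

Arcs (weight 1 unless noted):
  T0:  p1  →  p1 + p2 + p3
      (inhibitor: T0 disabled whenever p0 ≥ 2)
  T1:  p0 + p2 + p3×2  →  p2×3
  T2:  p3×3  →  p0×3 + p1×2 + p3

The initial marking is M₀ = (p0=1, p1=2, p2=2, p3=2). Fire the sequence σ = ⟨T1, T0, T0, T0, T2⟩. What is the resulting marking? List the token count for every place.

step 1: fire T1:  (p0=1, p1=2, p2=2, p3=2) → (p0=0, p1=2, p2=4, p3=0)
step 2: fire T0:  (p0=0, p1=2, p2=4, p3=0) → (p0=0, p1=2, p2=5, p3=1)
step 3: fire T0:  (p0=0, p1=2, p2=5, p3=1) → (p0=0, p1=2, p2=6, p3=2)
step 4: fire T0:  (p0=0, p1=2, p2=6, p3=2) → (p0=0, p1=2, p2=7, p3=3)
step 5: fire T2:  (p0=0, p1=2, p2=7, p3=3) → (p0=3, p1=4, p2=7, p3=1)

(p0=3, p1=4, p2=7, p3=1)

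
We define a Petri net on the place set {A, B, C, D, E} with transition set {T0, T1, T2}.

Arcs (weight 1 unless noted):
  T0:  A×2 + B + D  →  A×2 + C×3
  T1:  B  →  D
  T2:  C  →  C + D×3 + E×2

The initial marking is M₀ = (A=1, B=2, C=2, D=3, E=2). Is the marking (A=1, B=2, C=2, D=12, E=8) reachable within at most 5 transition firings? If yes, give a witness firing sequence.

step 1: fire T2:  (A=1, B=2, C=2, D=3, E=2) → (A=1, B=2, C=2, D=6, E=4)
step 2: fire T2:  (A=1, B=2, C=2, D=6, E=4) → (A=1, B=2, C=2, D=9, E=6)
step 3: fire T2:  (A=1, B=2, C=2, D=9, E=6) → (A=1, B=2, C=2, D=12, E=8)

YES — reachable via ⟨T2, T2, T2⟩ (3 firings)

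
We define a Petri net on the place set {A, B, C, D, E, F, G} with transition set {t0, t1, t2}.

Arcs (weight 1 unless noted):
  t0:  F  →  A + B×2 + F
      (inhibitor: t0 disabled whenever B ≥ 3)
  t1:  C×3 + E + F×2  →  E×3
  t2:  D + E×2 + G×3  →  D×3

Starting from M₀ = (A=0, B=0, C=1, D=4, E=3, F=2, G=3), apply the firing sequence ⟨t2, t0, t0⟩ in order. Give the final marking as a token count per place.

(A=2, B=4, C=1, D=6, E=1, F=2, G=0)

step 1: fire t2:  (A=0, B=0, C=1, D=4, E=3, F=2, G=3) → (A=0, B=0, C=1, D=6, E=1, F=2, G=0)
step 2: fire t0:  (A=0, B=0, C=1, D=6, E=1, F=2, G=0) → (A=1, B=2, C=1, D=6, E=1, F=2, G=0)
step 3: fire t0:  (A=1, B=2, C=1, D=6, E=1, F=2, G=0) → (A=2, B=4, C=1, D=6, E=1, F=2, G=0)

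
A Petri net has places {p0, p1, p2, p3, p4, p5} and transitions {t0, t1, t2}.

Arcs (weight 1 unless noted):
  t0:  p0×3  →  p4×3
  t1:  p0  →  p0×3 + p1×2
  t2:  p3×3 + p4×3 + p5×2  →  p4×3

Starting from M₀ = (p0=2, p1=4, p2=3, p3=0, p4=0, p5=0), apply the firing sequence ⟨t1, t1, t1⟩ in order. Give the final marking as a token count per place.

(p0=8, p1=10, p2=3, p3=0, p4=0, p5=0)

step 1: fire t1:  (p0=2, p1=4, p2=3, p3=0, p4=0, p5=0) → (p0=4, p1=6, p2=3, p3=0, p4=0, p5=0)
step 2: fire t1:  (p0=4, p1=6, p2=3, p3=0, p4=0, p5=0) → (p0=6, p1=8, p2=3, p3=0, p4=0, p5=0)
step 3: fire t1:  (p0=6, p1=8, p2=3, p3=0, p4=0, p5=0) → (p0=8, p1=10, p2=3, p3=0, p4=0, p5=0)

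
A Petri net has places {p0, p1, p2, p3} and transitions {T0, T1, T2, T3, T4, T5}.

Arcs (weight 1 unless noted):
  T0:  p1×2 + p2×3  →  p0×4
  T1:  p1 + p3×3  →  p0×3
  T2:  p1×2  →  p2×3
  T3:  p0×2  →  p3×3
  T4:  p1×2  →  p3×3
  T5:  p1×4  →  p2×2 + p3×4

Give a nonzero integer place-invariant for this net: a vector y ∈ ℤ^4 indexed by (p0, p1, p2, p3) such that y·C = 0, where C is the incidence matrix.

Incidence matrix C (rows=places, cols=transitions):
       T0   T1   T2   T3   T4   T5
   p0   4    3    0   -2    0    0
   p1  -2   -1   -2    0   -2   -4
   p2  -3    0    3    0    0    2
   p3   0   -3    0    3    3    4

Candidate y = [3, 3, 2, 2]; check y·C column-wise:
  col T0: 3·4 + 3·-2 + 2·-3 + 2·0 = 0
  col T1: 3·3 + 3·-1 + 2·0 + 2·-3 = 0
  col T2: 3·0 + 3·-2 + 2·3 + 2·0 = 0
  col T3: 3·-2 + 3·0 + 2·0 + 2·3 = 0
  col T4: 3·0 + 3·-2 + 2·0 + 2·3 = 0
  col T5: 3·0 + 3·-4 + 2·2 + 2·4 = 0

y = (p0:3, p1:3, p2:2, p3:2)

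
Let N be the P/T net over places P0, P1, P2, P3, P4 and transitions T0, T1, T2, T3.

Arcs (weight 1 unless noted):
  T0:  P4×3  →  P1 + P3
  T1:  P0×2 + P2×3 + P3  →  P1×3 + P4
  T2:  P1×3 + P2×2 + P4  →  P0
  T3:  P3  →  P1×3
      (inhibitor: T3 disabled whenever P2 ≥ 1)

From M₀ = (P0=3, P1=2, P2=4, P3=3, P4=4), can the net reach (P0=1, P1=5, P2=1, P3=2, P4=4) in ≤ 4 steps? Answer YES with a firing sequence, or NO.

NO — not reachable within 4 firings

depth 0: 1 marking
depth 1: 3 markings reached so far
depth 2: 5 markings reached so far
depth 3: 5 markings reached so far
(frontier empty at depth 3; search complete)
target is not among the 5 markings reachable within 4 steps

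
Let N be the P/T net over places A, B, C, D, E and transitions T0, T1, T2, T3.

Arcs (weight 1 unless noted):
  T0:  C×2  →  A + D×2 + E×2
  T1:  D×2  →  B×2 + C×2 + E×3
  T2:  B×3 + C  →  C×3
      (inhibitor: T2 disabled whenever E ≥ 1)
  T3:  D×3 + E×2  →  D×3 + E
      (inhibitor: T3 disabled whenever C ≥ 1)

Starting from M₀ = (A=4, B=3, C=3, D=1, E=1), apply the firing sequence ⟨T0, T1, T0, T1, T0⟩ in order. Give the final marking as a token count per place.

step 1: fire T0:  (A=4, B=3, C=3, D=1, E=1) → (A=5, B=3, C=1, D=3, E=3)
step 2: fire T1:  (A=5, B=3, C=1, D=3, E=3) → (A=5, B=5, C=3, D=1, E=6)
step 3: fire T0:  (A=5, B=5, C=3, D=1, E=6) → (A=6, B=5, C=1, D=3, E=8)
step 4: fire T1:  (A=6, B=5, C=1, D=3, E=8) → (A=6, B=7, C=3, D=1, E=11)
step 5: fire T0:  (A=6, B=7, C=3, D=1, E=11) → (A=7, B=7, C=1, D=3, E=13)

(A=7, B=7, C=1, D=3, E=13)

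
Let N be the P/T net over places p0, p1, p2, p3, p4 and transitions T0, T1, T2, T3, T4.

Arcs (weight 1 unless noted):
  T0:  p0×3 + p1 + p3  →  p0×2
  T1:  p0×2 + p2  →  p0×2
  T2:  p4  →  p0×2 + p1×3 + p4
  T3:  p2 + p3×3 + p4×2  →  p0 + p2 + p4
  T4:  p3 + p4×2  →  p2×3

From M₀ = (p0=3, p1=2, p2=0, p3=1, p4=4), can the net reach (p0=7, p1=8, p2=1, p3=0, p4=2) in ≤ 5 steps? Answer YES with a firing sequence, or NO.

YES — reachable via ⟨T2, T2, T4, T1, T1⟩ (5 firings)

step 1: fire T2:  (p0=3, p1=2, p2=0, p3=1, p4=4) → (p0=5, p1=5, p2=0, p3=1, p4=4)
step 2: fire T2:  (p0=5, p1=5, p2=0, p3=1, p4=4) → (p0=7, p1=8, p2=0, p3=1, p4=4)
step 3: fire T4:  (p0=7, p1=8, p2=0, p3=1, p4=4) → (p0=7, p1=8, p2=3, p3=0, p4=2)
step 4: fire T1:  (p0=7, p1=8, p2=3, p3=0, p4=2) → (p0=7, p1=8, p2=2, p3=0, p4=2)
step 5: fire T1:  (p0=7, p1=8, p2=2, p3=0, p4=2) → (p0=7, p1=8, p2=1, p3=0, p4=2)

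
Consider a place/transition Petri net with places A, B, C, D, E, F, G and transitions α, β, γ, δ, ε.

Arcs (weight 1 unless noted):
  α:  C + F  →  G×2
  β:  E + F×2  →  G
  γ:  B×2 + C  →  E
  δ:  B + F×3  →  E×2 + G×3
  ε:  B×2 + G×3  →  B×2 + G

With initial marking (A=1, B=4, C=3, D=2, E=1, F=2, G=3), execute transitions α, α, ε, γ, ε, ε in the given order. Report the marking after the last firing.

(A=1, B=2, C=0, D=2, E=2, F=0, G=1)

step 1: fire α:  (A=1, B=4, C=3, D=2, E=1, F=2, G=3) → (A=1, B=4, C=2, D=2, E=1, F=1, G=5)
step 2: fire α:  (A=1, B=4, C=2, D=2, E=1, F=1, G=5) → (A=1, B=4, C=1, D=2, E=1, F=0, G=7)
step 3: fire ε:  (A=1, B=4, C=1, D=2, E=1, F=0, G=7) → (A=1, B=4, C=1, D=2, E=1, F=0, G=5)
step 4: fire γ:  (A=1, B=4, C=1, D=2, E=1, F=0, G=5) → (A=1, B=2, C=0, D=2, E=2, F=0, G=5)
step 5: fire ε:  (A=1, B=2, C=0, D=2, E=2, F=0, G=5) → (A=1, B=2, C=0, D=2, E=2, F=0, G=3)
step 6: fire ε:  (A=1, B=2, C=0, D=2, E=2, F=0, G=3) → (A=1, B=2, C=0, D=2, E=2, F=0, G=1)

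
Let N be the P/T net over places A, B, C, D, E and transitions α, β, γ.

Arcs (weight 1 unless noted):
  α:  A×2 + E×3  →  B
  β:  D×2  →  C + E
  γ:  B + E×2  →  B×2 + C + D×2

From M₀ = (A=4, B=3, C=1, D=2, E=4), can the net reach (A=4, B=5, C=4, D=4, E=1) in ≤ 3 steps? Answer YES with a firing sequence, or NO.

step 1: fire β:  (A=4, B=3, C=1, D=2, E=4) → (A=4, B=3, C=2, D=0, E=5)
step 2: fire γ:  (A=4, B=3, C=2, D=0, E=5) → (A=4, B=4, C=3, D=2, E=3)
step 3: fire γ:  (A=4, B=4, C=3, D=2, E=3) → (A=4, B=5, C=4, D=4, E=1)

YES — reachable via ⟨β, γ, γ⟩ (3 firings)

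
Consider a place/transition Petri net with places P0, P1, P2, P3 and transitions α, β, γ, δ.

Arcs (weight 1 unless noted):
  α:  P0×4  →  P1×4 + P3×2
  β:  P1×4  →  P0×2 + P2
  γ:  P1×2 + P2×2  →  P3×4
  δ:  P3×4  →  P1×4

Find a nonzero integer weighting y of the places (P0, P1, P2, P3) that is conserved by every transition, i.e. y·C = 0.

Incidence matrix C (rows=places, cols=transitions):
        α    β    γ    δ
   P0  -4    2    0    0
   P1   4   -4   -2    4
   P2   0    1   -2    0
   P3   2    0    4   -4

Candidate y = [3, 2, 2, 2]; check y·C column-wise:
  col α: 3·-4 + 2·4 + 2·0 + 2·2 = 0
  col β: 3·2 + 2·-4 + 2·1 + 2·0 = 0
  col γ: 3·0 + 2·-2 + 2·-2 + 2·4 = 0
  col δ: 3·0 + 2·4 + 2·0 + 2·-4 = 0

y = (P0:3, P1:2, P2:2, P3:2)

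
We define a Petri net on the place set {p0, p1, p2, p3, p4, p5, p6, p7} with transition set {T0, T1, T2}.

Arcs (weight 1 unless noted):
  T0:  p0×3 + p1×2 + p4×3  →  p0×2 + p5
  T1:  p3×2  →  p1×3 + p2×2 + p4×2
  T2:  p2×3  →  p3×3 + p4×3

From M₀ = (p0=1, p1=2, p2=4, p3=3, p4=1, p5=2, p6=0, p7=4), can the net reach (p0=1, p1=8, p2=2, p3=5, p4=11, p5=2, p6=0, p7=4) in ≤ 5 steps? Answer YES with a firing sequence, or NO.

YES — reachable via ⟨T1, T2, T1, T2⟩ (4 firings)

step 1: fire T1:  (p0=1, p1=2, p2=4, p3=3, p4=1, p5=2, p6=0, p7=4) → (p0=1, p1=5, p2=6, p3=1, p4=3, p5=2, p6=0, p7=4)
step 2: fire T2:  (p0=1, p1=5, p2=6, p3=1, p4=3, p5=2, p6=0, p7=4) → (p0=1, p1=5, p2=3, p3=4, p4=6, p5=2, p6=0, p7=4)
step 3: fire T1:  (p0=1, p1=5, p2=3, p3=4, p4=6, p5=2, p6=0, p7=4) → (p0=1, p1=8, p2=5, p3=2, p4=8, p5=2, p6=0, p7=4)
step 4: fire T2:  (p0=1, p1=8, p2=5, p3=2, p4=8, p5=2, p6=0, p7=4) → (p0=1, p1=8, p2=2, p3=5, p4=11, p5=2, p6=0, p7=4)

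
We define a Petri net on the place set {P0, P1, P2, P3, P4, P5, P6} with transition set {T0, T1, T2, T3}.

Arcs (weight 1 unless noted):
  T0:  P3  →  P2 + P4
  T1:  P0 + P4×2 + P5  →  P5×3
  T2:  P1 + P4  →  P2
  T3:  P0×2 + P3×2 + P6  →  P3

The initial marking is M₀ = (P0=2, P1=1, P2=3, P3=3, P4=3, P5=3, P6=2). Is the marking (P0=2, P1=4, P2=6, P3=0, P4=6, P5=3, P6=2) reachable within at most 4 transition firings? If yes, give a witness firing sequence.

depth 0: 1 marking
depth 1: 5 markings reached so far
depth 2: 11 markings reached so far
depth 3: 18 markings reached so far
depth 4: 23 markings reached so far
target is not among the 23 markings reachable within 4 steps

NO — not reachable within 4 firings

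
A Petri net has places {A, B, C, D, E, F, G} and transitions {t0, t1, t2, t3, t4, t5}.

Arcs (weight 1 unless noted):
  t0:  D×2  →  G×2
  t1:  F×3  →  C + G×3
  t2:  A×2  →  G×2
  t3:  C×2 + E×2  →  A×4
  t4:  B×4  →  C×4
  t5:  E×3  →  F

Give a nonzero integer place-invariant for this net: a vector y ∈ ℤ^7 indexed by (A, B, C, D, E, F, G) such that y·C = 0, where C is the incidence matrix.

Incidence matrix C (rows=places, cols=transitions):
       t0   t1   t2   t3   t4   t5
    A   0    0   -2    4    0    0
    B   0    0    0    0   -4    0
    C   0    1    0   -2    4    0
    D  -2    0    0    0    0    0
    E   0    0    0   -2    0   -3
    F   0   -3    0    0    0    1
    G   2    3    2    0    0    0

Candidate y = [2, 3, 3, 2, 1, 3, 2]; check y·C column-wise:
  col t0: 2·0 + 3·0 + 3·0 + 2·-2 + 1·0 + 3·0 + 2·2 = 0
  col t1: 2·0 + 3·0 + 3·1 + 2·0 + 1·0 + 3·-3 + 2·3 = 0
  col t2: 2·-2 + 3·0 + 3·0 + 2·0 + 1·0 + 3·0 + 2·2 = 0
  col t3: 2·4 + 3·0 + 3·-2 + 2·0 + 1·-2 + 3·0 + 2·0 = 0
  col t4: 2·0 + 3·-4 + 3·4 + 2·0 + 1·0 + 3·0 + 2·0 = 0
  col t5: 2·0 + 3·0 + 3·0 + 2·0 + 1·-3 + 3·1 + 2·0 = 0

y = (A:2, B:3, C:3, D:2, E:1, F:3, G:2)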